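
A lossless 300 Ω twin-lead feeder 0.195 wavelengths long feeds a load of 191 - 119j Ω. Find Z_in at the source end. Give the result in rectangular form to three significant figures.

Z_in ≈ 221 + j154 Ω

βl = 2π × 0.195 = 70.2°
tan(βl) = tan(70.2°) = 2.78
Z_in = Z_0·(Z_L + jZ_0·tanβl)/(Z_0 + jZ_L·tanβl)
     = 300·(191 + j714)/(631 + j531)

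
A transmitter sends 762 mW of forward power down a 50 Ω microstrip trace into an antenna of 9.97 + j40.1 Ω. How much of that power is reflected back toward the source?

|Γ| = |(-40.03 + j40.1)/(59.97 + j40.1)| = 0.785
|Γ|² = 0.617
P_refl = |Γ|²·P_inc = 470 mW, P_del = (1 − |Γ|²)·P_inc = 292 mW

P_reflected ≈ 470 mW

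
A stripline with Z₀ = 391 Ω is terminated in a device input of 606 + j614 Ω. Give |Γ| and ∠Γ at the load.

Γ ≈ 0.556 ∠ 39.1°

Γ = (Z_L − Z_0)/(Z_L + Z_0) = (215 + j614)/(997 + j614)
|Γ| = 651/1170 = 0.556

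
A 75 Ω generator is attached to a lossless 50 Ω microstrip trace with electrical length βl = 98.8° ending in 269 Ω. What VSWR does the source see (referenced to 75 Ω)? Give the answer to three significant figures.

VSWR ≈ 7.97

tan(βl) = -6.46
Z_in = Z_0·(Z_L + jZ_0·tanβl)/(Z_0 + jZ_L·tanβl) = 9.51 + j7.47 Ω
Γ_s = (Z_in − Z_s)/(Z_in + Z_s) = (-65.5 + j7.47)/(84.5 + j7.47), |Γ_s| = 0.777
VSWR = (1 + |Γ_s|)/(1 − |Γ_s|)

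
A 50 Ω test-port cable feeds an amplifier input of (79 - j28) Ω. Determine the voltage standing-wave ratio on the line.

VSWR ≈ 1.88

Γ = (Z_L − Z_0)/(Z_L + Z_0) = (29 − j28)/(129 − j28)
|Γ| = 40.3/132 = 0.305
VSWR = (1 + |Γ|)/(1 − |Γ|) = 1.31/0.695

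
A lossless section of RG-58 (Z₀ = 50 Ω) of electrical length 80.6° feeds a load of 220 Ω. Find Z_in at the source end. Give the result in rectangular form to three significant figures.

Z_in ≈ 11.7 − j7.84 Ω

tan(βl) = tan(80.6°) = 6.04
Z_in = Z_0·(Z_L + jZ_0·tanβl)/(Z_0 + jZ_L·tanβl)
     = 50·(220 + j302)/(50 + j1330)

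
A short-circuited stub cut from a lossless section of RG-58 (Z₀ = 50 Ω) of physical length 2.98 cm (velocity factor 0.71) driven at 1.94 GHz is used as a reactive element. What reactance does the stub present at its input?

λ = v/f = 0.71·c / 1.94 GHz = 0.11 m
βl = 2π·l/λ = 2π × 0.271 = 97.7°
tan(βl) = -7.39
For a short-circuited stub, Z_in = jZ_0·tan(βl)

X_in ≈ -369 Ω (capacitive)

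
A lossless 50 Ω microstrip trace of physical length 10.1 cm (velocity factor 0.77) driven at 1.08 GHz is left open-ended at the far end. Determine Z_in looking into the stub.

Z_in ≈ +j283 Ω

λ = v/f = 0.77·c / 1.08 GHz = 0.214 m
βl = 2π·l/λ = 2π × 0.472 = 170°
tan(βl) = -0.176
For an open-ended stub, Z_in = −jZ_0·cot(βl) = −jZ_0/tan(βl)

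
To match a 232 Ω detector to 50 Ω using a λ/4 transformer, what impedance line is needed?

Z_qwt ≈ 108 Ω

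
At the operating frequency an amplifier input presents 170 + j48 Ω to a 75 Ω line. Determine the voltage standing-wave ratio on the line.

Γ = (Z_L − Z_0)/(Z_L + Z_0) = (95 + j48)/(245 + j48)
|Γ| = 106/250 = 0.426
VSWR = (1 + |Γ|)/(1 − |Γ|) = 1.43/0.574

VSWR ≈ 2.49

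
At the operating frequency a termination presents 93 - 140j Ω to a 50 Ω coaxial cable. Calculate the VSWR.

Γ = (Z_L − Z_0)/(Z_L + Z_0) = (43 − j140)/(143 − j140)
|Γ| = 146/200 = 0.732
VSWR = (1 + |Γ|)/(1 − |Γ|) = 1.73/0.268

VSWR ≈ 6.46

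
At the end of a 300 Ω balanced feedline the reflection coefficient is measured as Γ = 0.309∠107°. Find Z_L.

Z_L ≈ 213 + j139 Ω

Z_L = Z_0·(1 + Γ)/(1 − Γ) = 300·(0.91 + j0.295)/(1.09 − j0.295)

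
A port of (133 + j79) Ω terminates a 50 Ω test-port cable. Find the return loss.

RL ≈ 4.81 dB

Γ = (83 + j79)/(183 + j79), |Γ| = 0.575
RL = −20·log₁₀|Γ| = −20·log₁₀(0.575)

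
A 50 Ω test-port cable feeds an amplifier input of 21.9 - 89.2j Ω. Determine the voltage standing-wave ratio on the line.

Γ = (Z_L − Z_0)/(Z_L + Z_0) = (-28.1 − j89.2)/(71.9 − j89.2)
|Γ| = 93.5/115 = 0.816
VSWR = (1 + |Γ|)/(1 − |Γ|) = 1.82/0.184

VSWR ≈ 9.89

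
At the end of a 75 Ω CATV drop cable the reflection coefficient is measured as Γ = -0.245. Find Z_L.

Z_L = Z_0·(1 + Γ)/(1 − Γ) = 75·(0.755)/(1.25)

Z_L ≈ 45.5 Ω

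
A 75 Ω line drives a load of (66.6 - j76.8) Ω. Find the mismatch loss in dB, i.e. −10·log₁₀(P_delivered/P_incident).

mismatch loss ≈ 1.14 dB

Γ = (-8.4 − j76.8)/(141.6 − j76.8), |Γ| = 0.48
|Γ|² = 0.23, so P_del/P_inc = 1 − |Γ|² = 0.77
ML = −10·log₁₀(1 − |Γ|²)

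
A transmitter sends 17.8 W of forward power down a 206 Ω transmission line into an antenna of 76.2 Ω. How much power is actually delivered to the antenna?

P_delivered ≈ 14 W

Γ = (76.2 − 206)/(76.2 + 206) = -0.46
|Γ|² = 0.212
P_refl = |Γ|²·P_inc = 3.77 W, P_del = (1 − |Γ|²)·P_inc = 14 W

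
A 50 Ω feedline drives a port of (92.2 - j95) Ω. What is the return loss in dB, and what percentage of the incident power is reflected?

Γ = (42.2 − j95)/(142.2 − j95), |Γ| = 0.608
RL = −20·log₁₀(0.608) = 4.32 dB
P_refl/P_inc = |Γ|² = 0.369

RL ≈ 4.32 dB; 36.9% of incident power reflected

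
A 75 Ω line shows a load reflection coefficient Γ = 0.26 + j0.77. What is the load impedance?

Z_L ≈ 22.3 + j101 Ω

Z_L = Z_0·(1 + Γ)/(1 − Γ) = 75·(1.26 + j0.77)/(0.74 − j0.77)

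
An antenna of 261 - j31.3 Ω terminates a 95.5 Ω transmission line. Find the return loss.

RL ≈ 6.55 dB

Γ = (165.5 − j31.3)/(356.5 − j31.3), |Γ| = 0.471
RL = −20·log₁₀|Γ| = −20·log₁₀(0.471)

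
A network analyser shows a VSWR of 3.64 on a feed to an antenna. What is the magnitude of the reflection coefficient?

|Γ| ≈ 0.569

|Γ| = (S − 1)/(S + 1) = (3.64 − 1)/(3.64 + 1) = 2.64/4.64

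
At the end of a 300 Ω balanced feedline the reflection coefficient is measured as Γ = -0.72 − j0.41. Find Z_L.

Z_L ≈ 30.1 − j78.7 Ω

Z_L = Z_0·(1 + Γ)/(1 − Γ) = 300·(0.28 − j0.41)/(1.72 + j0.41)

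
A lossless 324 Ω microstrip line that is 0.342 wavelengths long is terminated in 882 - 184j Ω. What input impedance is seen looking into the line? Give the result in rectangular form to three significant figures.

βl = 2π × 0.342 = 123°
tan(βl) = tan(123°) = -1.53
Z_in = Z_0·(Z_L + jZ_0·tanβl)/(Z_0 + jZ_L·tanβl)
     = 324·(882 − j681)/(42 − j1350)

Z_in ≈ 170 + j206 Ω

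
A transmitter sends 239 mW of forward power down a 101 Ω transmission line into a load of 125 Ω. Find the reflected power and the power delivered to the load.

Γ = (125 − 101)/(125 + 101) = 0.106
|Γ|² = 0.0113
P_refl = |Γ|²·P_inc = 2.7 mW, P_del = (1 − |Γ|²)·P_inc = 236 mW

P_reflected ≈ 2.7 mW; P_delivered ≈ 236 mW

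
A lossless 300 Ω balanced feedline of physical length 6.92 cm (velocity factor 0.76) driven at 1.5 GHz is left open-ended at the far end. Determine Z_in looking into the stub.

Z_in ≈ +j1040 Ω

λ = v/f = 0.76·c / 1.5 GHz = 0.152 m
βl = 2π·l/λ = 2π × 0.455 = 164°
tan(βl) = -0.289
For an open-ended stub, Z_in = −jZ_0·cot(βl) = −jZ_0/tan(βl)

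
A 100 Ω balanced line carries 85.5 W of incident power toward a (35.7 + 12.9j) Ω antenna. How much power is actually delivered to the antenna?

P_delivered ≈ 65.7 W

|Γ| = |(-64.3 + j12.9)/(135.7 + j12.9)| = 0.481
|Γ|² = 0.231
P_refl = |Γ|²·P_inc = 19.8 W, P_del = (1 − |Γ|²)·P_inc = 65.7 W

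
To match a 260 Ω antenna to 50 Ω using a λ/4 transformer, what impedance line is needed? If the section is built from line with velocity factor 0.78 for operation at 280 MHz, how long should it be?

Z_qwt ≈ 114 Ω; length ≈ 20.9 cm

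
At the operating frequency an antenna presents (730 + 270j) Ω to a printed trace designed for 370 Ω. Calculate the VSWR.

Γ = (Z_L − Z_0)/(Z_L + Z_0) = (360 + j270)/(1100 + j270)
|Γ| = 450/1130 = 0.397
VSWR = (1 + |Γ|)/(1 − |Γ|) = 1.4/0.603

VSWR ≈ 2.32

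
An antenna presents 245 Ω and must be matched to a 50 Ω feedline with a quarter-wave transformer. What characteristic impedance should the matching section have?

Z_qwt = √(Z_0·R_L) = √(50 × 245) = √12250

Z_qwt ≈ 111 Ω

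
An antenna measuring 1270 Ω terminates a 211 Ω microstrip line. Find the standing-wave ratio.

VSWR ≈ 6.02

For a purely resistive load, VSWR = R_L/Z_0 or Z_0/R_L (whichever > 1) = 1270/211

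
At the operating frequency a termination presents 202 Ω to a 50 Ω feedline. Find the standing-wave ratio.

Γ = (202 − 50)/(202 + 50) = 0.603
VSWR = (1 + 0.603)/(1 − 0.603)

VSWR ≈ 4.04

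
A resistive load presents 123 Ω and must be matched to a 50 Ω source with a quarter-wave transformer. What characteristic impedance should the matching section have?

Z_qwt = √(Z_0·R_L) = √(50 × 123) = √6150

Z_qwt ≈ 78.4 Ω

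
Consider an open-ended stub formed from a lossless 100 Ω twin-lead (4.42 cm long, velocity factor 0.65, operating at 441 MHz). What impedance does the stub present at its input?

Z_in ≈ −j138 Ω

λ = v/f = 0.65·c / 441 MHz = 0.442 m
βl = 2π·l/λ = 2π × 0.1 = 36°
tan(βl) = 0.726
For an open-ended stub, Z_in = −jZ_0·cot(βl) = −jZ_0/tan(βl)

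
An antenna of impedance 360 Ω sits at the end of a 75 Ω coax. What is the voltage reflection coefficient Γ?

Γ = 0.655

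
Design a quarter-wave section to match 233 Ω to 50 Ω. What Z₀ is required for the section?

Z_qwt = √(Z_0·R_L) = √(50 × 233) = √11650

Z_qwt ≈ 108 Ω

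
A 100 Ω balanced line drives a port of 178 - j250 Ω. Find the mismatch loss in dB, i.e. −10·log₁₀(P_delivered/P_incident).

Γ = (78 − j250)/(278 − j250), |Γ| = 0.7
|Γ|² = 0.491, so P_del/P_inc = 1 − |Γ|² = 0.509
ML = −10·log₁₀(1 − |Γ|²)

mismatch loss ≈ 2.93 dB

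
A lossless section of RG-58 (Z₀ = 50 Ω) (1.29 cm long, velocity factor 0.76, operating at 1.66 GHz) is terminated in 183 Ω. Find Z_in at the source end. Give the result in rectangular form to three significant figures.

λ = v/f = 0.76·c / 1.66 GHz = 0.137 m
βl = 2π·l/λ = 2π × 0.0939 = 33.8°
tan(βl) = tan(33.8°) = 0.67
Z_in = Z_0·(Z_L + jZ_0·tanβl)/(Z_0 + jZ_L·tanβl)
     = 50·(183 + j33.5)/(50 + j123)

Z_in ≈ 37.8 − j59.2 Ω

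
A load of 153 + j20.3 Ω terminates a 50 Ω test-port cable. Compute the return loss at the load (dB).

RL ≈ 5.77 dB

Γ = (103 + j20.3)/(203 + j20.3), |Γ| = 0.515
RL = −20·log₁₀|Γ| = −20·log₁₀(0.515)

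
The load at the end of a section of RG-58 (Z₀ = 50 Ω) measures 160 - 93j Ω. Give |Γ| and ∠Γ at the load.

Γ ≈ 0.627 ∠ -16.3°

Γ = (Z_L − Z_0)/(Z_L + Z_0) = (110 − j93)/(210 − j93)
|Γ| = 144/230 = 0.627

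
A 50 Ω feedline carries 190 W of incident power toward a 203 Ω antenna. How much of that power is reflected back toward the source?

P_reflected ≈ 69.5 W

Γ = (203 − 50)/(203 + 50) = 0.605
|Γ|² = 0.366
P_refl = |Γ|²·P_inc = 69.5 W, P_del = (1 − |Γ|²)·P_inc = 121 W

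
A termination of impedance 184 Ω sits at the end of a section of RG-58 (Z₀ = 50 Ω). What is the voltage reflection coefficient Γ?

Γ = 0.573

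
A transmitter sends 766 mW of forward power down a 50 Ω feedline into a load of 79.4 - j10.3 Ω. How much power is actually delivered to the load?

P_delivered ≈ 722 mW

|Γ| = |(29.4 − j10.3)/(129.4 − j10.3)| = 0.24
|Γ|² = 0.0576
P_refl = |Γ|²·P_inc = 44.1 mW, P_del = (1 − |Γ|²)·P_inc = 722 mW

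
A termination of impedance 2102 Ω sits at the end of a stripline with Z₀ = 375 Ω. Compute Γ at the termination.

Γ = 0.697

Γ = (Z_L − Z_0)/(Z_L + Z_0) = (2102 − 375)/(2102 + 375) = 1727/2477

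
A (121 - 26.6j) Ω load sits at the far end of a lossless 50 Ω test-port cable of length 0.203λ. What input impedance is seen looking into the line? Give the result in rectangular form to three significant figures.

Z_in ≈ 20.2 − j8.24 Ω

βl = 2π × 0.203 = 73.1°
tan(βl) = tan(73.1°) = 3.29
Z_in = Z_0·(Z_L + jZ_0·tanβl)/(Z_0 + jZ_L·tanβl)
     = 50·(121 + j138)/(137 + j398)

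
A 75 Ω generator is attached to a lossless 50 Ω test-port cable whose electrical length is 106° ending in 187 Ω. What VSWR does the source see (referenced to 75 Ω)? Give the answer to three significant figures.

VSWR ≈ 5.38

tan(βl) = -3.49
Z_in = Z_0·(Z_L + jZ_0·tanβl)/(Z_0 + jZ_L·tanβl) = 14.4 + j13.2 Ω
Γ_s = (Z_in − Z_s)/(Z_in + Z_s) = (-60.6 + j13.2)/(89.4 + j13.2), |Γ_s| = 0.687
VSWR = (1 + |Γ_s|)/(1 − |Γ_s|)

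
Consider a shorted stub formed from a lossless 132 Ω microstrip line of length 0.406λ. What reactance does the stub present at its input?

βl = 2π × 0.406 = 146°
tan(βl) = -0.67
For a shorted stub, Z_in = jZ_0·tan(βl)

X_in ≈ -88.5 Ω (capacitive)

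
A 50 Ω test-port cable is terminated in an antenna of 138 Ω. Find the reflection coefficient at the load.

Γ = 0.468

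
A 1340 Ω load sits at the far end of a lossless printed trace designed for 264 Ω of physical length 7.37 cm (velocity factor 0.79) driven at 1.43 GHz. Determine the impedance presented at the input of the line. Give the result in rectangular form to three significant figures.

Z_in ≈ 346 + j541 Ω

λ = v/f = 0.79·c / 1.43 GHz = 0.166 m
βl = 2π·l/λ = 2π × 0.445 = 160°
tan(βl) = tan(160°) = -0.362
Z_in = Z_0·(Z_L + jZ_0·tanβl)/(Z_0 + jZ_L·tanβl)
     = 264·(1340 − j95.6)/(264 − j485)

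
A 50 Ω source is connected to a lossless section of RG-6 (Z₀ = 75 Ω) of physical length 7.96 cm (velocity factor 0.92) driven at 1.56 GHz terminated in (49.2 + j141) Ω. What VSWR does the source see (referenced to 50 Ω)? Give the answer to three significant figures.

λ = v/f = 0.92·c / 1.56 GHz = 0.177 m
βl = 2π·l/λ = 2π × 0.45 = 162°
tan(βl) = -0.326
Z_in = Z_0·(Z_L + jZ_0·tanβl)/(Z_0 + jZ_L·tanβl) = 20.6 + j75.1 Ω
Γ_s = (Z_in − Z_s)/(Z_in + Z_s) = (-29.4 + j75.1)/(70.6 + j75.1), |Γ_s| = 0.782
VSWR = (1 + |Γ_s|)/(1 − |Γ_s|)

VSWR ≈ 8.19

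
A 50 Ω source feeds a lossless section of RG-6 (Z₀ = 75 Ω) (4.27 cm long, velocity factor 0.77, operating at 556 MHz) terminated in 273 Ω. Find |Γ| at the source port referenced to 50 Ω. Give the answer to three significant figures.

λ = v/f = 0.77·c / 556 MHz = 0.415 m
βl = 2π·l/λ = 2π × 0.103 = 37°
tan(βl) = 0.754
Z_in = Z_0·(Z_L + jZ_0·tanβl)/(Z_0 + jZ_L·tanβl) = 50.2 − j81.2 Ω
Γ_s = (Z_in − Z_s)/(Z_in + Z_s) = (0.217 − j81.2)/(100 − j81.2), |Γ_s| = 0.63

|Γ| ≈ 0.63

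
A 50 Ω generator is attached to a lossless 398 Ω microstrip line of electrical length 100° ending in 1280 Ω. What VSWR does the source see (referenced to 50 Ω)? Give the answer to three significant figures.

tan(βl) = -5.67
Z_in = Z_0·(Z_L + jZ_0·tanβl)/(Z_0 + jZ_L·tanβl) = 127 + j63.2 Ω
Γ_s = (Z_in − Z_s)/(Z_in + Z_s) = (77.2 + j63.2)/(177 + j63.2), |Γ_s| = 0.53
VSWR = (1 + |Γ_s|)/(1 − |Γ_s|)

VSWR ≈ 3.26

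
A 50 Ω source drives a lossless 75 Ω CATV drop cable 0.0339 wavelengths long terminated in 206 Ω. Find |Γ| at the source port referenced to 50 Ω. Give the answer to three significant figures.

|Γ| ≈ 0.602

βl = 2π × 0.0339 = 12.2°
tan(βl) = 0.216
Z_in = Z_0·(Z_L + jZ_0·tanβl)/(Z_0 + jZ_L·tanβl) = 159 − j78.5 Ω
Γ_s = (Z_in − Z_s)/(Z_in + Z_s) = (109 − j78.5)/(209 − j78.5), |Γ_s| = 0.602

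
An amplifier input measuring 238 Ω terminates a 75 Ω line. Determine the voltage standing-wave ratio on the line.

VSWR ≈ 3.17

Γ = (238 − 75)/(238 + 75) = 0.521
VSWR = (1 + 0.521)/(1 − 0.521)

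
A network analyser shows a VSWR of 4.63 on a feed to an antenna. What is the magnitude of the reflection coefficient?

|Γ| ≈ 0.645

|Γ| = (S − 1)/(S + 1) = (4.63 − 1)/(4.63 + 1) = 3.63/5.63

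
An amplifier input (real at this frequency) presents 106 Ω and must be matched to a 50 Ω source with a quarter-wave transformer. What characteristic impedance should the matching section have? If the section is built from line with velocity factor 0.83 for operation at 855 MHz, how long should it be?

Z_qwt ≈ 72.8 Ω; length ≈ 7.28 cm

Z_qwt = √(Z_0·R_L) = √(50 × 106) = √5300
λ = 0.83·c/f = 0.291 m, so l = λ/4 = 0.0728 m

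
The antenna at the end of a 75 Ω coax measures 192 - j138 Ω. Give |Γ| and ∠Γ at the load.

Γ ≈ 0.602 ∠ -22.4°

Γ = (Z_L − Z_0)/(Z_L + Z_0) = (117 − j138)/(267 − j138)
|Γ| = 181/301 = 0.602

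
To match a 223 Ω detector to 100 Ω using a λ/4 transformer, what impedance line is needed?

Z_qwt ≈ 149 Ω

Z_qwt = √(Z_0·R_L) = √(100 × 223) = √22300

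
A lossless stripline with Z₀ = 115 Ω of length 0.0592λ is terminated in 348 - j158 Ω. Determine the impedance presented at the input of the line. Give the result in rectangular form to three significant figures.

Z_in ≈ 107 − j156 Ω

βl = 2π × 0.0592 = 21.3°
tan(βl) = tan(21.3°) = 0.39
Z_in = Z_0·(Z_L + jZ_0·tanβl)/(Z_0 + jZ_L·tanβl)
     = 115·(348 − j113)/(177 + j136)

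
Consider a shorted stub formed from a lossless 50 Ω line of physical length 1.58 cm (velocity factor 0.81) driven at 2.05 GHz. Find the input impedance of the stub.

Z_in ≈ +j55.5 Ω

λ = v/f = 0.81·c / 2.05 GHz = 0.119 m
βl = 2π·l/λ = 2π × 0.133 = 48°
tan(βl) = 1.11
For a shorted stub, Z_in = jZ_0·tan(βl)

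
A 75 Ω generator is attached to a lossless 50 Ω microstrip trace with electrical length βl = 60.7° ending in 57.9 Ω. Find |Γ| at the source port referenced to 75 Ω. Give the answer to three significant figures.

tan(βl) = 1.78
Z_in = Z_0·(Z_L + jZ_0·tanβl)/(Z_0 + jZ_L·tanβl) = 46 − j5.78 Ω
Γ_s = (Z_in − Z_s)/(Z_in + Z_s) = (-29 − j5.78)/(121 − j5.78), |Γ_s| = 0.244

|Γ| ≈ 0.244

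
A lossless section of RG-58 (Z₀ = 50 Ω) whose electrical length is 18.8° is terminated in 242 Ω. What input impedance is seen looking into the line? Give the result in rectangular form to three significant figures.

tan(βl) = tan(18.8°) = 0.34
Z_in = Z_0·(Z_L + jZ_0·tanβl)/(Z_0 + jZ_L·tanβl)
     = 50·(242 + j17)/(50 + j82.4)

Z_in ≈ 72.7 − j103 Ω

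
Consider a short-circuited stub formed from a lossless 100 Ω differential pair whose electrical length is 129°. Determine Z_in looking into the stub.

tan(βl) = -1.23
For a short-circuited stub, Z_in = jZ_0·tan(βl)

Z_in ≈ −j123 Ω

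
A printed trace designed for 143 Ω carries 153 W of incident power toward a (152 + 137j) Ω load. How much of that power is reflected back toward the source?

|Γ| = |(9 + j137)/(295 + j137)| = 0.422
|Γ|² = 0.178
P_refl = |Γ|²·P_inc = 27.3 W, P_del = (1 − |Γ|²)·P_inc = 126 W

P_reflected ≈ 27.3 W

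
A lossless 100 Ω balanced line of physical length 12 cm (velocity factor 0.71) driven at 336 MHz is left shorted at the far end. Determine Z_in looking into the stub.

λ = v/f = 0.71·c / 336 MHz = 0.634 m
βl = 2π·l/λ = 2π × 0.189 = 68.1°
tan(βl) = 2.49
For a shorted stub, Z_in = jZ_0·tan(βl)

Z_in ≈ +j249 Ω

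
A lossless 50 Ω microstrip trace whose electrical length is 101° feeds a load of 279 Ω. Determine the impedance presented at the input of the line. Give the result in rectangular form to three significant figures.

Z_in ≈ 9.29 + j9.4 Ω

tan(βl) = tan(101°) = -5.14
Z_in = Z_0·(Z_L + jZ_0·tanβl)/(Z_0 + jZ_L·tanβl)
     = 50·(279 − j257)/(50 − j1440)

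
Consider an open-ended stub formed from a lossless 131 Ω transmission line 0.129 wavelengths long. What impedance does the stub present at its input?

βl = 2π × 0.129 = 46.4°
tan(βl) = 1.05
For an open-ended stub, Z_in = −jZ_0·cot(βl) = −jZ_0/tan(βl)

Z_in ≈ −j125 Ω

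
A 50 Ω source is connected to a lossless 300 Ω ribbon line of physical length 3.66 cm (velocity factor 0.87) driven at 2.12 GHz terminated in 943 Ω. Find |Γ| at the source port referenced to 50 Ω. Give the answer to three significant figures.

|Γ| ≈ 0.562

λ = v/f = 0.87·c / 2.12 GHz = 0.123 m
βl = 2π·l/λ = 2π × 0.297 = 107°
tan(βl) = -3.27
Z_in = Z_0·(Z_L + jZ_0·tanβl)/(Z_0 + jZ_L·tanβl) = 103 + j81.8 Ω
Γ_s = (Z_in − Z_s)/(Z_in + Z_s) = (53.4 + j81.8)/(153 + j81.8), |Γ_s| = 0.562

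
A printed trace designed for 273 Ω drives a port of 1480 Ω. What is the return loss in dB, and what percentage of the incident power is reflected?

RL ≈ 3.24 dB; 47.4% of incident power reflected

Γ = (1480 − 273)/(1480 + 273) = 0.689
RL = −20·log₁₀(0.689) = 3.24 dB
P_refl/P_inc = |Γ|² = 0.474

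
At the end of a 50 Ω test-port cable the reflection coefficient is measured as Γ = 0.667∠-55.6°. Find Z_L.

Z_L = Z_0·(1 + Γ)/(1 − Γ) = 50·(1.38 − j0.55)/(0.623 + j0.55)

Z_L ≈ 40.2 − j79.6 Ω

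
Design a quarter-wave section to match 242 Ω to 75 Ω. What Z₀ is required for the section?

Z_qwt ≈ 135 Ω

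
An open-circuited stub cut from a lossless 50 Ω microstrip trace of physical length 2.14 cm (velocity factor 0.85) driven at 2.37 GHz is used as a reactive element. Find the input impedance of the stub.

λ = v/f = 0.85·c / 2.37 GHz = 0.108 m
βl = 2π·l/λ = 2π × 0.199 = 71.6°
tan(βl) = 3.01
For an open-circuited stub, Z_in = −jZ_0·cot(βl) = −jZ_0/tan(βl)

Z_in ≈ −j16.6 Ω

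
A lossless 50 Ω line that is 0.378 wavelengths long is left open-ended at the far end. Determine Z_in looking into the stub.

Z_in ≈ +j51.9 Ω

βl = 2π × 0.378 = 136°
tan(βl) = -0.963
For an open-ended stub, Z_in = −jZ_0·cot(βl) = −jZ_0/tan(βl)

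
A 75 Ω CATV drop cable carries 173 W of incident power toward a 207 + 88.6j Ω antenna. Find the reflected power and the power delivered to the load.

P_reflected ≈ 50 W; P_delivered ≈ 123 W

|Γ| = |(132 + j88.6)/(282 + j88.6)| = 0.538
|Γ|² = 0.289
P_refl = |Γ|²·P_inc = 50 W, P_del = (1 − |Γ|²)·P_inc = 123 W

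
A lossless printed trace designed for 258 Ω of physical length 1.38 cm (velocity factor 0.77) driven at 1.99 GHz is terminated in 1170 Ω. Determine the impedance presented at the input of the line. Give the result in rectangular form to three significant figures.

λ = v/f = 0.77·c / 1.99 GHz = 0.116 m
βl = 2π·l/λ = 2π × 0.119 = 42.8°
tan(βl) = tan(42.8°) = 0.926
Z_in = Z_0·(Z_L + jZ_0·tanβl)/(Z_0 + jZ_L·tanβl)
     = 258·(1170 + j239)/(258 + j1080)

Z_in ≈ 117 − j251 Ω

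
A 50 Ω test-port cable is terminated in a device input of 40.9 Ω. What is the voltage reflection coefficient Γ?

Γ = -0.1

Γ = (Z_L − Z_0)/(Z_L + Z_0) = (40.9 − 50)/(40.9 + 50) = -9.1/90.9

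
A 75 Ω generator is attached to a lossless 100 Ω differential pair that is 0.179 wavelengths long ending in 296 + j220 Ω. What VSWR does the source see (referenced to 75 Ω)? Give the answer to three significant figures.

βl = 2π × 0.179 = 64.4°
tan(βl) = 2.09
Z_in = Z_0·(Z_L + jZ_0·tanβl)/(Z_0 + jZ_L·tanβl) = 31 − j65.9 Ω
Γ_s = (Z_in − Z_s)/(Z_in + Z_s) = (-44 − j65.9)/(106 − j65.9), |Γ_s| = 0.635
VSWR = (1 + |Γ_s|)/(1 − |Γ_s|)

VSWR ≈ 4.47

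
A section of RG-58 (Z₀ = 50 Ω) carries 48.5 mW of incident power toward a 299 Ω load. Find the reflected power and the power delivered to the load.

Γ = (299 − 50)/(299 + 50) = 0.713
|Γ|² = 0.509
P_refl = |Γ|²·P_inc = 24.7 mW, P_del = (1 − |Γ|²)·P_inc = 23.8 mW

P_reflected ≈ 24.7 mW; P_delivered ≈ 23.8 mW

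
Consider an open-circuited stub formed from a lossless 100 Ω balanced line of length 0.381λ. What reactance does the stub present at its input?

βl = 2π × 0.381 = 137°
tan(βl) = -0.927
For an open-circuited stub, Z_in = −jZ_0·cot(βl) = −jZ_0/tan(βl)

X_in ≈ 108 Ω (inductive)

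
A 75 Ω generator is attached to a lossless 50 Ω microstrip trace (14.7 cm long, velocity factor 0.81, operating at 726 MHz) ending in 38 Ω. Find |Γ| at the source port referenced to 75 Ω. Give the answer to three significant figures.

|Γ| ≈ 0.307

λ = v/f = 0.81·c / 726 MHz = 0.335 m
βl = 2π·l/λ = 2π × 0.439 = 158°
tan(βl) = -0.402
Z_in = Z_0·(Z_L + jZ_0·tanβl)/(Z_0 + jZ_L·tanβl) = 40.4 − j7.76 Ω
Γ_s = (Z_in − Z_s)/(Z_in + Z_s) = (-34.6 − j7.76)/(115 − j7.76), |Γ_s| = 0.307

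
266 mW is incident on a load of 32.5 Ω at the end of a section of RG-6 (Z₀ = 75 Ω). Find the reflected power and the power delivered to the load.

Γ = (32.5 − 75)/(32.5 + 75) = -0.395
|Γ|² = 0.156
P_refl = |Γ|²·P_inc = 41.6 mW, P_del = (1 − |Γ|²)·P_inc = 224 mW

P_reflected ≈ 41.6 mW; P_delivered ≈ 224 mW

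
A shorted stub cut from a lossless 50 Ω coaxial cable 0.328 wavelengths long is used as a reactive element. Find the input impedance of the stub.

Z_in ≈ −j93.7 Ω

βl = 2π × 0.328 = 118°
tan(βl) = -1.87
For a shorted stub, Z_in = jZ_0·tan(βl)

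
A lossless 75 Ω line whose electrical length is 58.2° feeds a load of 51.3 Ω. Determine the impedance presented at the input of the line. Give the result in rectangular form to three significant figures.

tan(βl) = tan(58.2°) = 1.61
Z_in = Z_0·(Z_L + jZ_0·tanβl)/(Z_0 + jZ_L·tanβl)
     = 75·(51.3 + j121)/(75 + j82.7)

Z_in ≈ 83.3 + j29 Ω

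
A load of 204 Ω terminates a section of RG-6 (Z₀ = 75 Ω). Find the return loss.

Γ = (204 − 75)/(204 + 75) = 0.462
RL = −20·log₁₀|Γ| = −20·log₁₀(0.462)

RL ≈ 6.7 dB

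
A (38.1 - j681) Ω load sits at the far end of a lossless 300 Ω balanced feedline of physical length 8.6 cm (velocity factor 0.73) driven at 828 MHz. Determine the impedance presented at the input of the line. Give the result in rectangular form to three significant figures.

Z_in ≈ 15.4 + j367 Ω

λ = v/f = 0.73·c / 828 MHz = 0.264 m
βl = 2π·l/λ = 2π × 0.325 = 117°
tan(βl) = tan(117°) = -1.96
Z_in = Z_0·(Z_L + jZ_0·tanβl)/(Z_0 + jZ_L·tanβl)
     = 300·(38.1 − j1270)/(-1030 − j74.6)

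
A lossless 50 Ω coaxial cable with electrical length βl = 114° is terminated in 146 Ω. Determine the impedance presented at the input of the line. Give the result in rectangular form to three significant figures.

Z_in ≈ 20.1 + j19.2 Ω

tan(βl) = tan(114°) = -2.25
Z_in = Z_0·(Z_L + jZ_0·tanβl)/(Z_0 + jZ_L·tanβl)
     = 50·(146 − j112)/(50 − j328)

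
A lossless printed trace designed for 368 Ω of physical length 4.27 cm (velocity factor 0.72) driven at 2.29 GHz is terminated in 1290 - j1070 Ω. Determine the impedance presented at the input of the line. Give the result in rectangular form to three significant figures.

λ = v/f = 0.72·c / 2.29 GHz = 0.0943 m
βl = 2π·l/λ = 2π × 0.453 = 163°
tan(βl) = tan(163°) = -0.306
Z_in = Z_0·(Z_L + jZ_0·tanβl)/(Z_0 + jZ_L·tanβl)
     = 368·(1290 − j1180)/(40.3 − j395)

Z_in ≈ 1210 + j1080 Ω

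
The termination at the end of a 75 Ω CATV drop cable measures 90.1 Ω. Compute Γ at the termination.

Γ = (Z_L − Z_0)/(Z_L + Z_0) = (90.1 − 75)/(90.1 + 75) = 15.1/165.1

Γ = 0.0915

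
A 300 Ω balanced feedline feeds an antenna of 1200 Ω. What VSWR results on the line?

Γ = (1200 − 300)/(1200 + 300) = 0.6
VSWR = (1 + 0.6)/(1 − 0.6)

VSWR ≈ 4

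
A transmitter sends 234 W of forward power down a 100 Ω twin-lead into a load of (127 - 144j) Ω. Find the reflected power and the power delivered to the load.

P_reflected ≈ 69.5 W; P_delivered ≈ 164 W

|Γ| = |(27 − j144)/(227 − j144)| = 0.545
|Γ|² = 0.297
P_refl = |Γ|²·P_inc = 69.5 W, P_del = (1 − |Γ|²)·P_inc = 164 W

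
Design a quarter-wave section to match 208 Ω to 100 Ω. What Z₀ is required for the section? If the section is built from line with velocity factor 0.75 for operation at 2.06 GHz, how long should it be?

Z_qwt ≈ 144 Ω; length ≈ 2.73 cm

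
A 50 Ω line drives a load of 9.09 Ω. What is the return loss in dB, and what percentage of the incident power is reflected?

Γ = (9.09 − 50)/(9.09 + 50) = -0.692
RL = −20·log₁₀(0.692) = 3.19 dB
P_refl/P_inc = |Γ|² = 0.479

RL ≈ 3.19 dB; 47.9% of incident power reflected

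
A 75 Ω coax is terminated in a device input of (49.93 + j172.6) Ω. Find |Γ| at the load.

|Γ| ≈ 0.819

Γ = (Z_L − Z_0)/(Z_L + Z_0) = (-25.07 + j172.6)/(124.9 + j172.6)
|Γ| = 174/213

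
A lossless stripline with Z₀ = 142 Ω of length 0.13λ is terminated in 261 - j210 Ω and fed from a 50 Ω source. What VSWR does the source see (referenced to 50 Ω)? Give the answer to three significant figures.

βl = 2π × 0.13 = 46.8°
tan(βl) = 1.06
Z_in = Z_0·(Z_L + jZ_0·tanβl)/(Z_0 + jZ_L·tanβl) = 53.2 − j63.3 Ω
Γ_s = (Z_in − Z_s)/(Z_in + Z_s) = (3.24 − j63.3)/(103 − j63.3), |Γ_s| = 0.523
VSWR = (1 + |Γ_s|)/(1 − |Γ_s|)

VSWR ≈ 3.2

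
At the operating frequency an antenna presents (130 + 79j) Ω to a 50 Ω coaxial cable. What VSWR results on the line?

VSWR ≈ 3.67

Γ = (Z_L − Z_0)/(Z_L + Z_0) = (80 + j79)/(180 + j79)
|Γ| = 112/197 = 0.572
VSWR = (1 + |Γ|)/(1 − |Γ|) = 1.57/0.428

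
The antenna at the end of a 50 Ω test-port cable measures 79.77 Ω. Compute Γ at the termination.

Γ = 0.229

Γ = (Z_L − Z_0)/(Z_L + Z_0) = (79.77 − 50)/(79.77 + 50) = 29.77/129.8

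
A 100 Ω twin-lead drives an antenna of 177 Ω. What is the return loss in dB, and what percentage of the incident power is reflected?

Γ = (177 − 100)/(177 + 100) = 0.278
RL = −20·log₁₀(0.278) = 11.1 dB
P_refl/P_inc = |Γ|² = 0.0773

RL ≈ 11.1 dB; 7.73% of incident power reflected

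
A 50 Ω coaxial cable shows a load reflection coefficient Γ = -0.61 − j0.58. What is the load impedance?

Z_L ≈ 4.98 − j19.8 Ω

Z_L = Z_0·(1 + Γ)/(1 − Γ) = 50·(0.39 − j0.58)/(1.61 + j0.58)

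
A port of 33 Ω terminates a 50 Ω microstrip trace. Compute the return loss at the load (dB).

RL ≈ 13.8 dB

Γ = (33 − 50)/(33 + 50) = -0.205
RL = −20·log₁₀|Γ| = −20·log₁₀(0.205)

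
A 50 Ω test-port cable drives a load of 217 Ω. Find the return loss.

RL ≈ 4.08 dB

Γ = (217 − 50)/(217 + 50) = 0.625
RL = −20·log₁₀|Γ| = −20·log₁₀(0.625)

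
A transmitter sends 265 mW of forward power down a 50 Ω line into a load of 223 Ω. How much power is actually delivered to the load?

Γ = (223 − 50)/(223 + 50) = 0.634
|Γ|² = 0.402
P_refl = |Γ|²·P_inc = 106 mW, P_del = (1 − |Γ|²)·P_inc = 159 mW

P_delivered ≈ 159 mW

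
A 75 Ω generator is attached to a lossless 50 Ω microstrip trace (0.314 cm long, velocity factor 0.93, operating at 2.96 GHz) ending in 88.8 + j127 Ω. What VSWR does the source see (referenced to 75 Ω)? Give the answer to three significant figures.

VSWR ≈ 3.88

λ = v/f = 0.93·c / 2.96 GHz = 0.0943 m
βl = 2π·l/λ = 2π × 0.0333 = 12°
tan(βl) = 0.212
Z_in = Z_0·(Z_L + jZ_0·tanβl)/(Z_0 + jZ_L·tanβl) = 262 + j84.3 Ω
Γ_s = (Z_in − Z_s)/(Z_in + Z_s) = (187 + j84.3)/(337 + j84.3), |Γ_s| = 0.59
VSWR = (1 + |Γ_s|)/(1 − |Γ_s|)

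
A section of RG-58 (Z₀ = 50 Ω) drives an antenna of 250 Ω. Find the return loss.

Γ = (250 − 50)/(250 + 50) = 0.667
RL = −20·log₁₀|Γ| = −20·log₁₀(0.667)

RL ≈ 3.52 dB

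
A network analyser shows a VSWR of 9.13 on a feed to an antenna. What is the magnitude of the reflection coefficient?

|Γ| = (S − 1)/(S + 1) = (9.13 − 1)/(9.13 + 1) = 8.13/10.1

|Γ| ≈ 0.803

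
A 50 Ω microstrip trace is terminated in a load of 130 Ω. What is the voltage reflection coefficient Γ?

Γ = (Z_L − Z_0)/(Z_L + Z_0) = (130 − 50)/(130 + 50) = 80/180

Γ = 0.444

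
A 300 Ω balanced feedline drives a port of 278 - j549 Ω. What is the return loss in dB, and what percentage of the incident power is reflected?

Γ = (-22 − j549)/(578 − j549), |Γ| = 0.689
RL = −20·log₁₀(0.689) = 3.23 dB
P_refl/P_inc = |Γ|² = 0.475

RL ≈ 3.23 dB; 47.5% of incident power reflected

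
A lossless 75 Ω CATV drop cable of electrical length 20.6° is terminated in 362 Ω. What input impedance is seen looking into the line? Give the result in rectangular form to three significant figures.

Z_in ≈ 96.3 − j146 Ω

tan(βl) = tan(20.6°) = 0.376
Z_in = Z_0·(Z_L + jZ_0·tanβl)/(Z_0 + jZ_L·tanβl)
     = 75·(362 + j28.2)/(75 + j136)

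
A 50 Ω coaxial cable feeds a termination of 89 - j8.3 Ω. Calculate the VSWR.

VSWR ≈ 1.8

Γ = (Z_L − Z_0)/(Z_L + Z_0) = (39 − j8.3)/(139 − j8.3)
|Γ| = 39.9/139 = 0.286
VSWR = (1 + |Γ|)/(1 − |Γ|) = 1.29/0.714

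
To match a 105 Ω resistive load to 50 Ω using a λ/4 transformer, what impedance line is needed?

Z_qwt ≈ 72.5 Ω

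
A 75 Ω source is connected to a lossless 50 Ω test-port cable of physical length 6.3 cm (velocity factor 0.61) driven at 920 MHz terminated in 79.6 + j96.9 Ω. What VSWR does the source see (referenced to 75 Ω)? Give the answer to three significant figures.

VSWR ≈ 6.49

λ = v/f = 0.61·c / 920 MHz = 0.199 m
βl = 2π·l/λ = 2π × 0.317 = 114°
tan(βl) = -2.24
Z_in = Z_0·(Z_L + jZ_0·tanβl)/(Z_0 + jZ_L·tanβl) = 11.6 + j4.9 Ω
Γ_s = (Z_in − Z_s)/(Z_in + Z_s) = (-63.4 + j4.9)/(86.6 + j4.9), |Γ_s| = 0.733
VSWR = (1 + |Γ_s|)/(1 − |Γ_s|)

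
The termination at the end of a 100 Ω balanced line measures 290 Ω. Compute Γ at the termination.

Γ = (Z_L − Z_0)/(Z_L + Z_0) = (290 − 100)/(290 + 100) = 190/390

Γ = 0.487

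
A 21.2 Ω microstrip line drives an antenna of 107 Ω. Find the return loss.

Γ = (107 − 21.2)/(107 + 21.2) = 0.669
RL = −20·log₁₀|Γ| = −20·log₁₀(0.669)

RL ≈ 3.49 dB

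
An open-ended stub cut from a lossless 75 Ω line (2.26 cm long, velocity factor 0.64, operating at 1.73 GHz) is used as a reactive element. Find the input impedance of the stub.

Z_in ≈ −j22.5 Ω

λ = v/f = 0.64·c / 1.73 GHz = 0.111 m
βl = 2π·l/λ = 2π × 0.204 = 73.3°
tan(βl) = 3.34
For an open-ended stub, Z_in = −jZ_0·cot(βl) = −jZ_0/tan(βl)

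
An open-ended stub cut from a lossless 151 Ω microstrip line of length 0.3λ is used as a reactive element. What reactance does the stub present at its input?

X_in ≈ 49.1 Ω (inductive)

βl = 2π × 0.3 = 108°
tan(βl) = -3.08
For an open-ended stub, Z_in = −jZ_0·cot(βl) = −jZ_0/tan(βl)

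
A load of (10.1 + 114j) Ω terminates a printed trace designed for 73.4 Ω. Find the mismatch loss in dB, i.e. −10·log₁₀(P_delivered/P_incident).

mismatch loss ≈ 8.28 dB

Γ = (-63.3 + j114)/(83.5 + j114), |Γ| = 0.923
|Γ|² = 0.851, so P_del/P_inc = 1 − |Γ|² = 0.149
ML = −10·log₁₀(1 − |Γ|²)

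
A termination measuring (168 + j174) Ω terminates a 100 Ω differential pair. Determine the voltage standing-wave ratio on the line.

Γ = (Z_L − Z_0)/(Z_L + Z_0) = (68 + j174)/(268 + j174)
|Γ| = 187/320 = 0.585
VSWR = (1 + |Γ|)/(1 − |Γ|) = 1.58/0.415

VSWR ≈ 3.82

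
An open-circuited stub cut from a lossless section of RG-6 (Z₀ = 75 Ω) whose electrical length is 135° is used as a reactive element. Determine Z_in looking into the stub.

tan(βl) = -1
For an open-circuited stub, Z_in = −jZ_0·cot(βl) = −jZ_0/tan(βl)

Z_in ≈ +j75 Ω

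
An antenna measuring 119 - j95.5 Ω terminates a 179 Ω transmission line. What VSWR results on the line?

VSWR ≈ 2.13

Γ = (Z_L − Z_0)/(Z_L + Z_0) = (-60 − j95.5)/(298 − j95.5)
|Γ| = 113/313 = 0.36
VSWR = (1 + |Γ|)/(1 − |Γ|) = 1.36/0.64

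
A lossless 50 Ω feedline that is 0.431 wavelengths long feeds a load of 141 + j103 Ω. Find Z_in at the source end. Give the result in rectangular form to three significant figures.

Z_in ≈ 31 + j61.6 Ω

βl = 2π × 0.431 = 155°
tan(βl) = tan(155°) = -0.463
Z_in = Z_0·(Z_L + jZ_0·tanβl)/(Z_0 + jZ_L·tanβl)
     = 50·(141 + j79.9)/(97.7 − j65.3)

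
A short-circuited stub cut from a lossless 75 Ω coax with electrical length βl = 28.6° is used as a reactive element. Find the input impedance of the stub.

Z_in ≈ +j40.9 Ω

tan(βl) = 0.545
For a short-circuited stub, Z_in = jZ_0·tan(βl)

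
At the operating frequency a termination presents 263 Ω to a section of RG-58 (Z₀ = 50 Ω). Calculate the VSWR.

VSWR ≈ 5.26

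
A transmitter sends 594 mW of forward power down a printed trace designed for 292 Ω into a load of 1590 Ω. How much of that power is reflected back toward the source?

Γ = (1590 − 292)/(1590 + 292) = 0.69
|Γ|² = 0.476
P_refl = |Γ|²·P_inc = 283 mW, P_del = (1 − |Γ|²)·P_inc = 311 mW

P_reflected ≈ 283 mW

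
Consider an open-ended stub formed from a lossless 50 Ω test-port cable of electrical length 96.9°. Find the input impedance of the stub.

Z_in ≈ +j6.05 Ω

tan(βl) = -8.26
For an open-ended stub, Z_in = −jZ_0·cot(βl) = −jZ_0/tan(βl)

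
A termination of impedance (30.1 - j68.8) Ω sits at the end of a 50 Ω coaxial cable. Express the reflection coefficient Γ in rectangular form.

Γ ≈ 0.282 − j0.617

Γ = (Z_L − Z_0)/(Z_L + Z_0) = (-19.9 − j68.8)/(80.1 − j68.8)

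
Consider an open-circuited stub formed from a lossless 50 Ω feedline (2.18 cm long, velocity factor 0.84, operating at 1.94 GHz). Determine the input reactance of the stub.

λ = v/f = 0.84·c / 1.94 GHz = 0.13 m
βl = 2π·l/λ = 2π × 0.168 = 60.4°
tan(βl) = 1.76
For an open-circuited stub, Z_in = −jZ_0·cot(βl) = −jZ_0/tan(βl)

X_in ≈ -28.4 Ω (capacitive)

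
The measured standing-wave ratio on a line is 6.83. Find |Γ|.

|Γ| = (S − 1)/(S + 1) = (6.83 − 1)/(6.83 + 1) = 5.83/7.83

|Γ| ≈ 0.745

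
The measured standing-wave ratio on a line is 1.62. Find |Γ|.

|Γ| ≈ 0.237

|Γ| = (S − 1)/(S + 1) = (1.62 − 1)/(1.62 + 1) = 0.62/2.62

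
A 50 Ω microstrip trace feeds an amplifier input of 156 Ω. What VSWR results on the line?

VSWR ≈ 3.12

Γ = (156 − 50)/(156 + 50) = 0.515
VSWR = (1 + 0.515)/(1 − 0.515)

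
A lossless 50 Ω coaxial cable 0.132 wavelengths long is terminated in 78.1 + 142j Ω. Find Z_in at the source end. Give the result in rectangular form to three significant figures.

βl = 2π × 0.132 = 47.5°
tan(βl) = tan(47.5°) = 1.09
Z_in = Z_0·(Z_L + jZ_0·tanβl)/(Z_0 + jZ_L·tanβl)
     = 50·(78.1 + j197)/(-105 + j85.3)

Z_in ≈ 23.4 − j74.6 Ω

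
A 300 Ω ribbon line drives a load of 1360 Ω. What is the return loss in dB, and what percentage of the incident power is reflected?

Γ = (1360 − 300)/(1360 + 300) = 0.639
RL = −20·log₁₀(0.639) = 3.9 dB
P_refl/P_inc = |Γ|² = 0.408

RL ≈ 3.9 dB; 40.8% of incident power reflected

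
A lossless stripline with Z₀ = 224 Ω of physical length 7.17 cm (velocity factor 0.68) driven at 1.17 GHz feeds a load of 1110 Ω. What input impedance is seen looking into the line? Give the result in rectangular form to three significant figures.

λ = v/f = 0.68·c / 1.17 GHz = 0.174 m
βl = 2π·l/λ = 2π × 0.411 = 148°
tan(βl) = tan(148°) = -0.624
Z_in = Z_0·(Z_L + jZ_0·tanβl)/(Z_0 + jZ_L·tanβl)
     = 224·(1110 − j140)/(224 − j693)

Z_in ≈ 146 + j312 Ω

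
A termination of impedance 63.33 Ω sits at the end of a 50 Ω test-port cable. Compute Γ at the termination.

Γ = 0.118

Γ = (Z_L − Z_0)/(Z_L + Z_0) = (63.33 − 50)/(63.33 + 50) = 13.33/113.3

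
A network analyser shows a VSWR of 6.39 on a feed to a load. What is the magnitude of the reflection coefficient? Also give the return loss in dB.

|Γ| ≈ 0.729; return loss ≈ 2.74 dB

|Γ| = (S − 1)/(S + 1) = (6.39 − 1)/(6.39 + 1) = 5.39/7.39
RL = −20·log₁₀|Γ| = −20·log₁₀(0.729)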